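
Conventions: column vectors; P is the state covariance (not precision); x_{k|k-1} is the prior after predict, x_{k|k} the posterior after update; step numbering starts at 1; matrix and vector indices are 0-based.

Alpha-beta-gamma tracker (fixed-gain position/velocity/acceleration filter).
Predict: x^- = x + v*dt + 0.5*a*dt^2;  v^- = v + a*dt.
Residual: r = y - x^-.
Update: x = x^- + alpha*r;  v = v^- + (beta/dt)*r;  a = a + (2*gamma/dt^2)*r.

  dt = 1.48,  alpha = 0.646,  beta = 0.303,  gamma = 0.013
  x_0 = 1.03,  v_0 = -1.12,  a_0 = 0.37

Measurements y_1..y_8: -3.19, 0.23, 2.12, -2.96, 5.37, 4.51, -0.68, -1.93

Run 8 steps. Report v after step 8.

step 1: x_pred=-0.2224  r=-2.9676  x^+=-2.1395  v^+=-1.1800  a^+=0.3348
step 2: x_pred=-3.5192  r=3.7492  x^+=-1.0972  v^+=0.0831  a^+=0.3793
step 3: x_pred=-0.5589  r=2.6789  x^+=1.1717  v^+=1.1928  a^+=0.4111
step 4: x_pred=3.3873  r=-6.3473  x^+=-0.7131  v^+=0.5018  a^+=0.3357
step 5: x_pred=0.3972  r=4.9728  x^+=3.6096  v^+=2.0167  a^+=0.3948
step 6: x_pred=7.0267  r=-2.5167  x^+=5.4009  v^+=2.0857  a^+=0.3649
step 7: x_pred=8.8874  r=-9.5674  x^+=2.7069  v^+=0.6670  a^+=0.2513
step 8: x_pred=3.9693  r=-5.8993  x^+=0.1583  v^+=-0.1688  a^+=0.1813

v_post = -0.1688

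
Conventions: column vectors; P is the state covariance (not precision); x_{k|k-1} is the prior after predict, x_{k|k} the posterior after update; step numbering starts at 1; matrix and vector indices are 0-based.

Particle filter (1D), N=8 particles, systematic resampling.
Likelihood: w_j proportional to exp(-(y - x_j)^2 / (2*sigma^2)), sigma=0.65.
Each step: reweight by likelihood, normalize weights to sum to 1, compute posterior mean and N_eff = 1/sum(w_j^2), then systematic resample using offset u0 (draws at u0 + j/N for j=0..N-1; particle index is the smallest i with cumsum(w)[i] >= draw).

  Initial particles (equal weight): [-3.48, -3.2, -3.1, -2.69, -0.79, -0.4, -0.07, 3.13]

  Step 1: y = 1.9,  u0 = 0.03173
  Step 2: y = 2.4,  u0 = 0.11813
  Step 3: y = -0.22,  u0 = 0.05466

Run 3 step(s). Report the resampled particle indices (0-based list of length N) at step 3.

resampled_idx = [0, 1, 2, 3, 4, 5, 6, 7]

step 1: w=[0.0000, 0.0000, 0.0000, 0.0000, 0.0011, 0.0107, 0.0565, 0.9317]  mean=2.9073  Neff=1.1475  idx=[6, 7, 7, 7, 7, 7, 7, 7]
step 2: w=[0.0002, 0.1428, 0.1428, 0.1428, 0.1428, 0.1428, 0.1428, 0.1428]  mean=3.1294  Neff=7.0027  idx=[1, 2, 3, 4, 5, 6, 7, 7]
step 3: w=[0.1250, 0.1250, 0.1250, 0.1250, 0.1250, 0.1250, 0.1250, 0.1250]  mean=3.1300  Neff=8.0000  idx=[0, 1, 2, 3, 4, 5, 6, 7]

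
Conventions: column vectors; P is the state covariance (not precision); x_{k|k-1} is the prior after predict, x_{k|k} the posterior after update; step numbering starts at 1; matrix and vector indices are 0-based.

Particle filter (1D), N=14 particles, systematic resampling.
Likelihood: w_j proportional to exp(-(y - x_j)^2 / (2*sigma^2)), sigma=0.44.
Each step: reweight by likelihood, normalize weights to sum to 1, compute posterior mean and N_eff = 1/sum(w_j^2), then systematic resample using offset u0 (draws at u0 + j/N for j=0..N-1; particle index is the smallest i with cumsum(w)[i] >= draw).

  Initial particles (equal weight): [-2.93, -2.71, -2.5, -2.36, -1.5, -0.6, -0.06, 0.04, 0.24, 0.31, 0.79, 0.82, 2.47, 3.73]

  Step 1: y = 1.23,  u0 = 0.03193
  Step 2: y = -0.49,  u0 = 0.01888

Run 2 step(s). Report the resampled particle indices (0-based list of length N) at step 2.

resampled_idx = [0, 0, 0, 0, 0, 0, 1, 1, 1, 1, 1, 4, 7, 11]

step 1: w=[0.0000, 0.0000, 0.0000, 0.0000, 0.0000, 0.0001, 0.0090, 0.0171, 0.0529, 0.0747, 0.4031, 0.4305, 0.0125, 0.0000]  mean=0.7383  Neff=2.8032  idx=[8, 9, 10, 10, 10, 10, 10, 10, 11, 11, 11, 11, 11, 11]
step 2: w=[0.4191, 0.3178, 0.0241, 0.0241, 0.0241, 0.0241, 0.0241, 0.0241, 0.0197, 0.0197, 0.0197, 0.0197, 0.0197, 0.0197]  mean=0.4105  Neff=3.5403  idx=[0, 0, 0, 0, 0, 0, 1, 1, 1, 1, 1, 4, 7, 11]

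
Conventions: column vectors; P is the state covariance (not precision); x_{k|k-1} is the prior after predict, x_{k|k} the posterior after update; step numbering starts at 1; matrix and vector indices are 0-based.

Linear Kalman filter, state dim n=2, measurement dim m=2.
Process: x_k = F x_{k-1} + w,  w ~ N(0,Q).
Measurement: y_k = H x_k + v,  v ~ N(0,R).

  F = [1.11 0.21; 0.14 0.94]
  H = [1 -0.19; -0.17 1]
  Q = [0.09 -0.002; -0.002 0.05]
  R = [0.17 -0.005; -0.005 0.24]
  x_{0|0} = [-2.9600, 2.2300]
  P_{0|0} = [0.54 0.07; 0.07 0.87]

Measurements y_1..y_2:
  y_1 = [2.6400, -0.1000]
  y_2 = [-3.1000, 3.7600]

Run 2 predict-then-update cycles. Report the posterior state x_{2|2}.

step 1: x^-=[-2.8173, 1.6818]  P^-=[0.8263 0.3288; 0.3288 0.8477]  S=[0.9020 0.0328; 0.0328 0.9998]  K=[0.8410 0.1607; 0.1573 0.7868]  nu=[5.7768, -2.2607]  x^+=[1.6778, 0.8115]  P^+=[0.1537 0.0605; 0.0605 0.1983]
step 2: x^-=[2.0327, 0.9977]  P^-=[0.3163 0.1259; 0.1259 0.2442]  S=[0.4472 0.0248; 0.0248 0.4505]  K=[0.6468 0.1245; 0.1508 0.4862]  nu=[-4.9432, 3.1079]  x^+=[-0.7773, 1.7631]  P^+=[0.1182 0.0467; 0.0467 0.1239]

x_post = [-0.7773, 1.7631]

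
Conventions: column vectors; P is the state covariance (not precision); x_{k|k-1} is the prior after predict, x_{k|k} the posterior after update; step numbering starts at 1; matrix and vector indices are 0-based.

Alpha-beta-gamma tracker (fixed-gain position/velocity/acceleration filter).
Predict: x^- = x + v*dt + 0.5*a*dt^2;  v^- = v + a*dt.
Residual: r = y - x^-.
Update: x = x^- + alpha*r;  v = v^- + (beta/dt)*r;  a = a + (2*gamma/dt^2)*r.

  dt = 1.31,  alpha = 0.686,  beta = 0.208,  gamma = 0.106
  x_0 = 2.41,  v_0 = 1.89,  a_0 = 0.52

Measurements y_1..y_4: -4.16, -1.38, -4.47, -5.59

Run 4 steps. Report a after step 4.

step 1: x_pred=5.3321  r=-9.4921  x^+=-1.1795  v^+=1.0641  a^+=-0.6526
step 2: x_pred=-0.3455  r=-1.0345  x^+=-1.0552  v^+=0.0449  a^+=-0.7804
step 3: x_pred=-1.6660  r=-2.8040  x^+=-3.5895  v^+=-1.4227  a^+=-1.1268
step 4: x_pred=-6.4201  r=0.8301  x^+=-5.8506  v^+=-2.7670  a^+=-1.0243

a_post = -1.0243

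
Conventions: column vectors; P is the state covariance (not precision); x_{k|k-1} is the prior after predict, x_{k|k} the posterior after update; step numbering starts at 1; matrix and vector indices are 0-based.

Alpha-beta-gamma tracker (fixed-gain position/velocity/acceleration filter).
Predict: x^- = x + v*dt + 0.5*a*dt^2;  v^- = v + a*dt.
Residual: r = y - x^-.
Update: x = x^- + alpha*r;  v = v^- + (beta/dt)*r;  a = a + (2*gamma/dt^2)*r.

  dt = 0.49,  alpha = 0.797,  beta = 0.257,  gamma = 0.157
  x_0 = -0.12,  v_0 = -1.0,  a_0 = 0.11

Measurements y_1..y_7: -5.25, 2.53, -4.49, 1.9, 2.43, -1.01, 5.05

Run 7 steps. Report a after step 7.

a_post = 1.4036

step 1: x_pred=-0.5968  r=-4.6532  x^+=-4.3054  v^+=-3.3867  a^+=-5.9754
step 2: x_pred=-6.6822  r=9.2122  x^+=0.6599  v^+=-1.4829  a^+=6.0722
step 3: x_pred=0.6623  r=-5.1523  x^+=-3.4441  v^+=-1.2098  a^+=-0.6659
step 4: x_pred=-4.1168  r=6.0168  x^+=0.6786  v^+=1.6197  a^+=7.2029
step 5: x_pred=2.3369  r=0.0931  x^+=2.4111  v^+=5.1979  a^+=7.3246
step 6: x_pred=5.8374  r=-6.8474  x^+=0.3800  v^+=5.1956  a^+=-1.6303
step 7: x_pred=2.7301  r=2.3199  x^+=4.5791  v^+=5.6135  a^+=1.4036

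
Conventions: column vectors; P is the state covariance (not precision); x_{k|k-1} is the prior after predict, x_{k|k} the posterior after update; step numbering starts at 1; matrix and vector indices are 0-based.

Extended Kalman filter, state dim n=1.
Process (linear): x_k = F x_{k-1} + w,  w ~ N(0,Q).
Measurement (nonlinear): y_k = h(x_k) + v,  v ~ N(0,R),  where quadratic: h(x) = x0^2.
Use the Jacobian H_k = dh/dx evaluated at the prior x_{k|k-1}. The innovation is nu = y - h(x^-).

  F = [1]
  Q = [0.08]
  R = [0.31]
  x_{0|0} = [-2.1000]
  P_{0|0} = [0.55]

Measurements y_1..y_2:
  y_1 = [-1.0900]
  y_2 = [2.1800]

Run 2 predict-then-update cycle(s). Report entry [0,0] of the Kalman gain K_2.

step 1: x^-=[-2.1000]  P^-=[0.6300]  H_jac=[-4.2000]  S=[11.4232]  K=[-0.2316]  nu=[-5.5000]  x^+=[-0.8260]  P^+=[0.0171]
step 2: x^-=[-0.8260]  P^-=[0.0971]  H_jac=[-1.6520]  S=[0.5750]  K=[-0.2790]  nu=[1.4977]  x^+=[-1.2438]  P^+=[0.0523]

K[0,0] = -0.2790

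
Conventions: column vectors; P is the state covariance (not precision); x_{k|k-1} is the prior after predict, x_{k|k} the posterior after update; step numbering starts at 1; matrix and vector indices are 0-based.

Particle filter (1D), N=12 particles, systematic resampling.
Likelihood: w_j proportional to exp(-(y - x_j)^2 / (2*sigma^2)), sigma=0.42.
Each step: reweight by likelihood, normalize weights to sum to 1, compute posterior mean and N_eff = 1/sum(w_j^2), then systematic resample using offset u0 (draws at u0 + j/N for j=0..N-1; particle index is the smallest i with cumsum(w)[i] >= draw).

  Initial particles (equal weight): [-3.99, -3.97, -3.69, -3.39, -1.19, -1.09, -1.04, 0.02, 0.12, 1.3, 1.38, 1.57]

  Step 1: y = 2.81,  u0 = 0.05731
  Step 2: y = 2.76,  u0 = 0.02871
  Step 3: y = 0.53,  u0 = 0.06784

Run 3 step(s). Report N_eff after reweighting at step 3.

step 1: w=[0.0000, 0.0000, 0.0000, 0.0000, 0.0000, 0.0000, 0.0000, 0.0000, 0.0000, 0.0897, 0.1747, 0.7357]  mean=1.5126  Neff=1.7249  idx=[9, 10, 10, 11, 11, 11, 11, 11, 11, 11, 11, 11]
step 2: w=[0.0137, 0.0260, 0.0260, 0.1038, 0.1038, 0.1038, 0.1038, 0.1038, 0.1038, 0.1038, 0.1038, 0.1038]  mean=1.5564  Neff=10.1488  idx=[1, 3, 4, 5, 5, 6, 7, 8, 9, 9, 10, 11]
step 3: w=[0.2010, 0.0726, 0.0726, 0.0726, 0.0726, 0.0726, 0.0726, 0.0726, 0.0726, 0.0726, 0.0726, 0.0726]  mean=1.5318  Neff=10.1587  idx=[0, 0, 1, 2, 3, 4, 6, 7, 8, 9, 10, 11]

N_eff = 10.1587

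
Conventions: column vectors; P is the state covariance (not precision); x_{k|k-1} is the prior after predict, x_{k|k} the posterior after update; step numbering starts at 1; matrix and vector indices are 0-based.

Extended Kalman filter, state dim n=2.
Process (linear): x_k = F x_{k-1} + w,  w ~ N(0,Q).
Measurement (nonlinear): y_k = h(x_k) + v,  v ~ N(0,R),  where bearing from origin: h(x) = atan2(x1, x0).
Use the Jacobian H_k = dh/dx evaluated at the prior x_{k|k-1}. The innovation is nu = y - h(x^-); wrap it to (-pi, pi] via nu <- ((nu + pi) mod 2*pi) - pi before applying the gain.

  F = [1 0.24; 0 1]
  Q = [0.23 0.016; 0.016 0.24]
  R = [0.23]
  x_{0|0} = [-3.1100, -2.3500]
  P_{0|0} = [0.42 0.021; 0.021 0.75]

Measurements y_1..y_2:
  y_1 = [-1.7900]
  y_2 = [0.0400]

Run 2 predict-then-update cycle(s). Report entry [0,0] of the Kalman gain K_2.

step 1: x^-=[-3.6740, -2.3500]  P^-=[0.7033 0.2170; 0.2170 0.9900]  H_jac=[0.1235 -0.1932]  S=[0.2673]  K=[0.1682; -0.6151]  nu=[0.7825]  x^+=[-3.5423, -2.8313]  P^+=[0.6957 0.2447; 0.2447 0.8889]
step 2: x^-=[-4.2219, -2.8313]  P^-=[1.0944 0.4740; 0.4740 1.1289]  H_jac=[0.1096 -0.1634]  S=[0.2563]  K=[0.1657; -0.5170]  nu=[2.5908]  x^+=[-3.7926, -4.1707]  P^+=[1.0873 0.4959; 0.4959 1.0604]

K[0,0] = 0.1657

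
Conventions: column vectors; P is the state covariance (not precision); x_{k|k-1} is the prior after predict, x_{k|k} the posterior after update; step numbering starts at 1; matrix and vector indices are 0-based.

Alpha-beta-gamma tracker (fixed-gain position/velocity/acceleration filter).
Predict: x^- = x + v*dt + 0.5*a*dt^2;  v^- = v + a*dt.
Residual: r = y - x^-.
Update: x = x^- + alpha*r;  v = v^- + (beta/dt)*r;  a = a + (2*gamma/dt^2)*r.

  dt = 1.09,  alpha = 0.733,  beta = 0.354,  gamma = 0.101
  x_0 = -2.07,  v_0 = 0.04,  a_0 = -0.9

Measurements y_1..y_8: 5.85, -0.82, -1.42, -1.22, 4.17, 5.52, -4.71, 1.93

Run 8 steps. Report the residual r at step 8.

step 1: x_pred=-2.5610  r=8.4110  x^+=3.6043  v^+=1.7907  a^+=0.5300
step 2: x_pred=5.8709  r=-6.6909  x^+=0.9665  v^+=0.1954  a^+=-0.6075
step 3: x_pred=0.8185  r=-2.2385  x^+=-0.8223  v^+=-1.1939  a^+=-0.9881
step 4: x_pred=-2.7106  r=1.4906  x^+=-1.6180  v^+=-1.7868  a^+=-0.7347
step 5: x_pred=-4.0021  r=8.1721  x^+=1.9881  v^+=0.0664  a^+=0.6547
step 6: x_pred=2.4494  r=3.0706  x^+=4.7001  v^+=1.7773  a^+=1.1768
step 7: x_pred=7.3364  r=-12.0464  x^+=-1.4936  v^+=-0.8524  a^+=-0.8714
step 8: x_pred=-2.9403  r=4.8703  x^+=0.6296  v^+=-0.2204  a^+=-0.0433

resid = 4.8703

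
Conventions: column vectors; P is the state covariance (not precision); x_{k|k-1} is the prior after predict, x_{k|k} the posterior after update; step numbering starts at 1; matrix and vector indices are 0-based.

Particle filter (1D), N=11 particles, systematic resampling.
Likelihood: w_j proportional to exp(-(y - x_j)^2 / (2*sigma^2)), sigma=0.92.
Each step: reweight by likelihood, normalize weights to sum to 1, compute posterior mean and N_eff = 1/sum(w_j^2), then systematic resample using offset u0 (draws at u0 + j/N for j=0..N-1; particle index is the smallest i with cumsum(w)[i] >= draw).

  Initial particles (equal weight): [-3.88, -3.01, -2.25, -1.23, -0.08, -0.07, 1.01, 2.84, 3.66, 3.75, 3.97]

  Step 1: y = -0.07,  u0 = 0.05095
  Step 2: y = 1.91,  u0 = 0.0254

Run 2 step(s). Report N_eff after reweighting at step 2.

N_eff = 4.4576

step 1: w=[0.0001, 0.0020, 0.0199, 0.1492, 0.3303, 0.3303, 0.1658, 0.0022, 0.0001, 0.0001, 0.0000]  mean=-0.1097  Neff=3.7264  idx=[3, 3, 4, 4, 4, 5, 5, 5, 5, 6, 6]
step 2: w=[0.0015, 0.0015, 0.0500, 0.0500, 0.0500, 0.0511, 0.0511, 0.0511, 0.0511, 0.3212, 0.3212]  mean=0.6188  Neff=4.4576  idx=[2, 4, 6, 7, 9, 9, 9, 9, 10, 10, 10]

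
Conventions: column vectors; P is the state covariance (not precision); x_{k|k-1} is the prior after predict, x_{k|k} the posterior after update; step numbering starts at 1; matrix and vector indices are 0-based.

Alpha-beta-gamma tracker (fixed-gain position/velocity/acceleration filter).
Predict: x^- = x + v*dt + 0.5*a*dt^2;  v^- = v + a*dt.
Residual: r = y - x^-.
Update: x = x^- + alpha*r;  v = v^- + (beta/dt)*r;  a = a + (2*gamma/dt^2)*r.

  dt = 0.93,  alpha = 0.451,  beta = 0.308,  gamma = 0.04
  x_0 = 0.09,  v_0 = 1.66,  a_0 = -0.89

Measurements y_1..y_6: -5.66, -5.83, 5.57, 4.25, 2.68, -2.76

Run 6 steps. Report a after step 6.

step 1: x_pred=1.2489  r=-6.9089  x^+=-1.8670  v^+=-1.4558  a^+=-1.5290
step 2: x_pred=-3.8821  r=-1.9479  x^+=-4.7606  v^+=-3.5229  a^+=-1.7092
step 3: x_pred=-8.7761  r=14.3461  x^+=-2.3060  v^+=-0.3613  a^+=-0.3823
step 4: x_pred=-2.8073  r=7.0573  x^+=0.3755  v^+=1.6205  a^+=0.2705
step 5: x_pred=1.9995  r=0.6805  x^+=2.3064  v^+=2.0974  a^+=0.3335
step 6: x_pred=4.4012  r=-7.1612  x^+=1.1715  v^+=0.0358  a^+=-0.3289

a_post = -0.3289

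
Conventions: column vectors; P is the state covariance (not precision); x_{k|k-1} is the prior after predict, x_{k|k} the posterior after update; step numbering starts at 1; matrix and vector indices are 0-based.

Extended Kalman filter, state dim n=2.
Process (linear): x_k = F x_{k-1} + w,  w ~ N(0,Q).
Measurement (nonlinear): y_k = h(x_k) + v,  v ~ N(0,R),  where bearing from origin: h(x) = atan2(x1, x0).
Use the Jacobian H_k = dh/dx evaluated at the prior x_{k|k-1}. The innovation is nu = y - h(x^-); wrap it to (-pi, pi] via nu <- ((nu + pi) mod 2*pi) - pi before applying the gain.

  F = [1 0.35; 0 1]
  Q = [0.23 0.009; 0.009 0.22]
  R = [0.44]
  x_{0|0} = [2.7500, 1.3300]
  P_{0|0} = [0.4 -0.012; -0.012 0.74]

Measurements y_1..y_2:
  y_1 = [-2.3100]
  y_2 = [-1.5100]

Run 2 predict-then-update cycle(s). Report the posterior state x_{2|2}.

step 1: x^-=[3.2155, 1.3300]  P^-=[0.7123 0.2560; 0.2560 0.9600]  H_jac=[-0.1098 0.2656]  S=[0.5014]  K=[-0.0204; 0.4524]  nu=[-2.7022]  x^+=[3.2708, 0.1075]  P^+=[0.7120 0.2606; 0.2606 0.8574]
step 2: x^-=[3.3084, 0.1075]  P^-=[1.2295 0.5697; 0.5697 1.0774]  H_jac=[-0.0098 0.3019]  S=[0.5350]  K=[0.2990; 0.5976]  nu=[-1.5425]  x^+=[2.8472, -0.8143]  P^+=[1.1817 0.4741; 0.4741 0.8863]

x_post = [2.8472, -0.8143]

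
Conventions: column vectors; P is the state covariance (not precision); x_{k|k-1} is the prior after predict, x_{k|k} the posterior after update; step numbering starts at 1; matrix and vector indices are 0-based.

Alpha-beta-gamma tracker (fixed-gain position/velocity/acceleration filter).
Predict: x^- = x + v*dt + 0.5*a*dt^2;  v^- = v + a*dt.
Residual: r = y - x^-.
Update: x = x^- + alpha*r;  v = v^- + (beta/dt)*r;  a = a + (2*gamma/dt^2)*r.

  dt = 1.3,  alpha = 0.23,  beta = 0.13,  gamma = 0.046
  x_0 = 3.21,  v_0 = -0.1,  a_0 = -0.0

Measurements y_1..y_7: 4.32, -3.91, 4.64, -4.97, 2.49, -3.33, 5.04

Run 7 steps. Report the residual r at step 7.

resid = 10.6203

step 1: x_pred=3.0800  r=1.2400  x^+=3.3652  v^+=0.0240  a^+=0.0675
step 2: x_pred=3.4534  r=-7.3634  x^+=1.7598  v^+=-0.6246  a^+=-0.3333
step 3: x_pred=0.6662  r=3.9738  x^+=1.5802  v^+=-0.6606  a^+=-0.1170
step 4: x_pred=0.6226  r=-5.5926  x^+=-0.6637  v^+=-1.3719  a^+=-0.4215
step 5: x_pred=-2.8034  r=5.2934  x^+=-1.5859  v^+=-1.3905  a^+=-0.1333
step 6: x_pred=-3.5062  r=0.1762  x^+=-3.4657  v^+=-1.5462  a^+=-0.1237
step 7: x_pred=-5.5803  r=10.6203  x^+=-3.1376  v^+=-0.6450  a^+=0.4544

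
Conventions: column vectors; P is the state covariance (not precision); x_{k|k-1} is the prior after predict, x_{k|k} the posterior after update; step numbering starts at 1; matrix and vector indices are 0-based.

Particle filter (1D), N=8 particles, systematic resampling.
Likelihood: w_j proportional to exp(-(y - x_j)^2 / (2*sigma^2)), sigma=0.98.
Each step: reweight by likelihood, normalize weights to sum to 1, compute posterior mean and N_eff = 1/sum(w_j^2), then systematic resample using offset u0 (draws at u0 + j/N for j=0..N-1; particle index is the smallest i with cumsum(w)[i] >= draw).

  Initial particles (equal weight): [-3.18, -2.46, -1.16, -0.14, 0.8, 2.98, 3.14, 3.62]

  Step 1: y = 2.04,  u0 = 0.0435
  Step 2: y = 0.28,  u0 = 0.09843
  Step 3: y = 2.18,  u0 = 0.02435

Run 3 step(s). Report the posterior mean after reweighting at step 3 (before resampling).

step 1: w=[0.0000, 0.0000, 0.0025, 0.0427, 0.2274, 0.3197, 0.2697, 0.1381]  mean=2.4724  Neff=4.0396  idx=[3, 4, 5, 5, 5, 6, 6, 7]
step 2: w=[0.4853, 0.4621, 0.0120, 0.0120, 0.0120, 0.0075, 0.0075, 0.0016]  mean=0.4617  Neff=2.2238  idx=[0, 0, 0, 0, 1, 1, 1, 4]
step 3: w=[0.0293, 0.0293, 0.0293, 0.0293, 0.1790, 0.1790, 0.1790, 0.3458]  mean=1.4437  Neff=4.5629  idx=[0, 4, 4, 5, 6, 6, 7, 7]

post_mean = 1.4437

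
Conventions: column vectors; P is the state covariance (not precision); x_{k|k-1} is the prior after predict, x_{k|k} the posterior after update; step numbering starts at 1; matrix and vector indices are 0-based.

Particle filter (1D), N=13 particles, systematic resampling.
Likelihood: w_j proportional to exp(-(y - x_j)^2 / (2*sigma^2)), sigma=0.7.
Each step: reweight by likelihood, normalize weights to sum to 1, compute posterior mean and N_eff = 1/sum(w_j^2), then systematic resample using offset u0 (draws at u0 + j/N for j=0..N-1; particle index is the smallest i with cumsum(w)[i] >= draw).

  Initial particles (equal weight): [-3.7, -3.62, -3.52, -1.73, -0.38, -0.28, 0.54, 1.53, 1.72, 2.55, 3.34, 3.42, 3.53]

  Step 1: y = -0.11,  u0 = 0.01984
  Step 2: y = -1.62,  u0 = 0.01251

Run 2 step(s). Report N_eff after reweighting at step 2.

N_eff = 5.4838

step 1: w=[0.0000, 0.0000, 0.0000, 0.0253, 0.3418, 0.3575, 0.2393, 0.0237, 0.0121, 0.0003, 0.0000, 0.0000, 0.0000]  mean=-0.0869  Neff=3.2971  idx=[3, 4, 4, 4, 4, 5, 5, 5, 5, 5, 6, 6, 6]
step 2: w=[0.3732, 0.0787, 0.0787, 0.0787, 0.0787, 0.0605, 0.0605, 0.0605, 0.0605, 0.0605, 0.0032, 0.0032, 0.0032]  mean=-0.8446  Neff=5.4838  idx=[0, 0, 0, 0, 0, 1, 2, 3, 4, 5, 6, 7, 9]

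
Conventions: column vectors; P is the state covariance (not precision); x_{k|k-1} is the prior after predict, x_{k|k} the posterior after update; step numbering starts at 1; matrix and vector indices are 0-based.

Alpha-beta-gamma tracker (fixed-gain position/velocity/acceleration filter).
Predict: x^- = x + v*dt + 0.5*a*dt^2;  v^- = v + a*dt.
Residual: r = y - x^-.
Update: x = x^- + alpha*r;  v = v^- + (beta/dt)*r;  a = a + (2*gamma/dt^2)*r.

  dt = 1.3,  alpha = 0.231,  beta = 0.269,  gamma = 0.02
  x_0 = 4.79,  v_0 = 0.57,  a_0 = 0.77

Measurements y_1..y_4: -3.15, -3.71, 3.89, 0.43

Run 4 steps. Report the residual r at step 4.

resid = -1.3454

step 1: x_pred=6.1816  r=-9.3316  x^+=4.0260  v^+=-0.3599  a^+=0.5491
step 2: x_pred=4.0221  r=-7.7321  x^+=2.2360  v^+=-1.2460  a^+=0.3661
step 3: x_pred=0.9256  r=2.9644  x^+=1.6103  v^+=-0.1566  a^+=0.4363
step 4: x_pred=1.7754  r=-1.3454  x^+=1.4646  v^+=0.1321  a^+=0.4044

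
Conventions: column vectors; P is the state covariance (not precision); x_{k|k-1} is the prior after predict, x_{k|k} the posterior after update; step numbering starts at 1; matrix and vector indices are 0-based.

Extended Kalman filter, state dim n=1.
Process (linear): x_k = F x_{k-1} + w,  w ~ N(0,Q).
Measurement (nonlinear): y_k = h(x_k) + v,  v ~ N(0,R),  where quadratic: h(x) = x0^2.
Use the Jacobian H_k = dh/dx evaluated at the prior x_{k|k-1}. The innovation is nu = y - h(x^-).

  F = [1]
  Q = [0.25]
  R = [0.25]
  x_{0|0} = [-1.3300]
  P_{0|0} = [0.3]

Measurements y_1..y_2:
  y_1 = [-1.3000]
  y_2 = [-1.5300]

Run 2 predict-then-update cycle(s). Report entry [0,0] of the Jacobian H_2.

H_jac[0,0] = -0.4918

step 1: x^-=[-1.3300]  P^-=[0.5500]  H_jac=[-2.6600]  S=[4.1416]  K=[-0.3532]  nu=[-3.0689]  x^+=[-0.2459]  P^+=[0.0332]
step 2: x^-=[-0.2459]  P^-=[0.2832]  H_jac=[-0.4918]  S=[0.3185]  K=[-0.4373]  nu=[-1.5905]  x^+=[0.4496]  P^+=[0.2223]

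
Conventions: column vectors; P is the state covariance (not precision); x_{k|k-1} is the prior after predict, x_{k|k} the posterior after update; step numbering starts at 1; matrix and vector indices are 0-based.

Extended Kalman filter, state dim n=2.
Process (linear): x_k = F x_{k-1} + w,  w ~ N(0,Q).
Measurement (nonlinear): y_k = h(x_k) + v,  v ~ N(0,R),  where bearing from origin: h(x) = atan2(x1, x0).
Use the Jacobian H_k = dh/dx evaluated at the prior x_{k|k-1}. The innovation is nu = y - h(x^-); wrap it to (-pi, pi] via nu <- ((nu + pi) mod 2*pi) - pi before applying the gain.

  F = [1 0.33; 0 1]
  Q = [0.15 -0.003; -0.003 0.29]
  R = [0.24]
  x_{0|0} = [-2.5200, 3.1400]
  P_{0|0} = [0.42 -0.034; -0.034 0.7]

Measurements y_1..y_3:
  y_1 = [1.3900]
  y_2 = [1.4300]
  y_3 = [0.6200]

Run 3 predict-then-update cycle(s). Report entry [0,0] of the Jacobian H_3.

step 1: x^-=[-1.4838, 3.1400]  P^-=[0.6238 0.1940; 0.1940 0.9900]  H_jac=[-0.2603 -0.1230]  S=[0.3097]  K=[-0.6015; -0.5564]  nu=[-0.6222]  x^+=[-1.1096, 3.4862]  P^+=[0.5118 0.0904; 0.0904 0.8941]
step 2: x^-=[0.0409, 3.4862]  P^-=[0.8188 0.3824; 0.3824 1.1841]  H_jac=[-0.2868 0.0034]  S=[0.3066]  K=[-0.7617; -0.3447]  nu=[-0.1291]  x^+=[0.1392, 3.5307]  P^+=[0.6409 0.3019; 0.3019 1.1477]
step 3: x^-=[1.3043, 3.5307]  P^-=[1.1152 0.6777; 0.6777 1.4377]  H_jac=[-0.2492 0.0921]  S=[0.2904]  K=[-0.7423; -0.1258]  nu=[-0.5969]  x^+=[1.7474, 3.6058]  P^+=[0.9552 0.6506; 0.6506 1.4331]

H_jac[0,0] = -0.2492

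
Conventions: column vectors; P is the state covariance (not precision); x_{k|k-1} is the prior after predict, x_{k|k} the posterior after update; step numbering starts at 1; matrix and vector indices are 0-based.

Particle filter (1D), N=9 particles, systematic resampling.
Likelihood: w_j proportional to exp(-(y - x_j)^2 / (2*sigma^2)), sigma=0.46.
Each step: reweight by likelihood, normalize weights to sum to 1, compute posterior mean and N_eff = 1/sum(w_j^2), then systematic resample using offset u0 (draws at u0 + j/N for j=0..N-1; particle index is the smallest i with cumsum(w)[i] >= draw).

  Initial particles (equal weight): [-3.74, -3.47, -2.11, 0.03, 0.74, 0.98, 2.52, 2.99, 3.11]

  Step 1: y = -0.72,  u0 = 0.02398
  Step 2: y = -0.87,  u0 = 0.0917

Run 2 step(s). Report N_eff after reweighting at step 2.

step 1: w=[0.0000, 0.0000, 0.0368, 0.9364, 0.0230, 0.0038, 0.0000, 0.0000, 0.0000]  mean=-0.0288  Neff=1.1380  idx=[2, 3, 3, 3, 3, 3, 3, 3, 3]
step 2: w=[0.0219, 0.1223, 0.1223, 0.1223, 0.1223, 0.1223, 0.1223, 0.1223, 0.1223]  mean=-0.0169  Neff=8.3290  idx=[1, 2, 3, 4, 5, 6, 7, 7, 8]

N_eff = 8.3290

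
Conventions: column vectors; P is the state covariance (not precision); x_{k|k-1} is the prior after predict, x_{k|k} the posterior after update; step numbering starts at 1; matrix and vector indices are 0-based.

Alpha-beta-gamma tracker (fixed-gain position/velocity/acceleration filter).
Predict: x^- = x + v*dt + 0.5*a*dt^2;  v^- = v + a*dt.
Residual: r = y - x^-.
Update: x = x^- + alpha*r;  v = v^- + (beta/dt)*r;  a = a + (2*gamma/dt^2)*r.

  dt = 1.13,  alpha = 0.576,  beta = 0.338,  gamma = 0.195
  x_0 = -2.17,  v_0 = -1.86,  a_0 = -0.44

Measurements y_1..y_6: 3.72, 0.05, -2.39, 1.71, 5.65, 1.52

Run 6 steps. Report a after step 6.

step 1: x_pred=-4.5527  r=8.2727  x^+=0.2124  v^+=0.1173  a^+=2.0867
step 2: x_pred=1.6772  r=-1.6272  x^+=0.7399  v^+=1.9886  a^+=1.5897
step 3: x_pred=4.0020  r=-6.3920  x^+=0.3202  v^+=1.8730  a^+=-0.3626
step 4: x_pred=2.2052  r=-0.4952  x^+=1.9200  v^+=1.3152  a^+=-0.5138
step 5: x_pred=3.0781  r=2.5719  x^+=4.5595  v^+=1.5039  a^+=0.2717
step 6: x_pred=6.4324  r=-4.9124  x^+=3.6029  v^+=0.3415  a^+=-1.2287

a_post = -1.2287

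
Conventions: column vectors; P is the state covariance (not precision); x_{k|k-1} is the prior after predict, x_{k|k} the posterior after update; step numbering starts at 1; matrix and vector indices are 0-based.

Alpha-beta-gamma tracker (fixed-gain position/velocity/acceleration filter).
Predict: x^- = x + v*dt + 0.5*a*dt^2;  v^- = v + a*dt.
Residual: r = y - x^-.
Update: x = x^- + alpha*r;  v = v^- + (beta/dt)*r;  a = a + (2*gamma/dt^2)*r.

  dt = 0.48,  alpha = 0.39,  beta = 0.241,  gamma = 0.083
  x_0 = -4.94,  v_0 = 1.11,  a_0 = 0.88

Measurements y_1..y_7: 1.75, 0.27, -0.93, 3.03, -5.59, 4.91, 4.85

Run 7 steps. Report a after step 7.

a_post = -3.0349

step 1: x_pred=-4.3058  r=6.0558  x^+=-1.9441  v^+=4.5729  a^+=5.2431
step 2: x_pred=0.8550  r=-0.5850  x^+=0.6268  v^+=6.7959  a^+=4.8217
step 3: x_pred=4.4443  r=-5.3743  x^+=2.3483  v^+=6.4120  a^+=0.9495
step 4: x_pred=5.5355  r=-2.5055  x^+=4.5583  v^+=5.6098  a^+=-0.8556
step 5: x_pred=7.1525  r=-12.7425  x^+=2.1829  v^+=-1.1987  a^+=-10.0364
step 6: x_pred=0.4514  r=4.4586  x^+=2.1902  v^+=-3.7775  a^+=-6.8240
step 7: x_pred=-0.4091  r=5.2591  x^+=1.6419  v^+=-4.4125  a^+=-3.0349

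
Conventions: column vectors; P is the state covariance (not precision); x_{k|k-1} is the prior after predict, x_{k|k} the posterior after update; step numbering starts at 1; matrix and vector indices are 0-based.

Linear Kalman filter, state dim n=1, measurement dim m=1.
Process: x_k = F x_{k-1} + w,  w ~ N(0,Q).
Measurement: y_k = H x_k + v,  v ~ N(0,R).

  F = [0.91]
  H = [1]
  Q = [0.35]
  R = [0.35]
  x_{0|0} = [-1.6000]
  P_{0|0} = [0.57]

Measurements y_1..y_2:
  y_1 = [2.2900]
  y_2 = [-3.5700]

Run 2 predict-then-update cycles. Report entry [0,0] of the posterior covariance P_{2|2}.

P_post[0,0] = 0.2144

step 1: x^-=[-1.4560]  P^-=[0.8220]  S=[1.1720]  K=[0.7014]  nu=[3.7460]  x^+=[1.1713]  P^+=[0.2455]
step 2: x^-=[1.0659]  P^-=[0.5533]  S=[0.9033]  K=[0.6125]  nu=[-4.6359]  x^+=[-1.7737]  P^+=[0.2144]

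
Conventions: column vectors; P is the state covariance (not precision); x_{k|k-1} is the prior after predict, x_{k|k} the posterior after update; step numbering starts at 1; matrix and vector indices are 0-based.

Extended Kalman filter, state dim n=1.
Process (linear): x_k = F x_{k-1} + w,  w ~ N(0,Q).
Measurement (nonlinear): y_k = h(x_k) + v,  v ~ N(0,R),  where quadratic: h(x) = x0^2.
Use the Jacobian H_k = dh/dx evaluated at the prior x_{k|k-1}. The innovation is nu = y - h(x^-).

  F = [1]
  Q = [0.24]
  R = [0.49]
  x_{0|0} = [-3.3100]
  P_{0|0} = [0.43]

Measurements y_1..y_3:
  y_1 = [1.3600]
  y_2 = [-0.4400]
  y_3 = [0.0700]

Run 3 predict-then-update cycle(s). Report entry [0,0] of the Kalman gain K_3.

step 1: x^-=[-3.3100]  P^-=[0.6700]  H_jac=[-6.6200]  S=[29.8523]  K=[-0.1486]  nu=[-9.5961]  x^+=[-1.8842]  P^+=[0.0110]
step 2: x^-=[-1.8842]  P^-=[0.2510]  H_jac=[-3.7685]  S=[4.0545]  K=[-0.2333]  nu=[-3.9903]  x^+=[-0.9533]  P^+=[0.0303]
step 3: x^-=[-0.9533]  P^-=[0.2703]  H_jac=[-1.9067]  S=[1.4728]  K=[-0.3500]  nu=[-0.8388]  x^+=[-0.6598]  P^+=[0.0899]

K[0,0] = -0.3500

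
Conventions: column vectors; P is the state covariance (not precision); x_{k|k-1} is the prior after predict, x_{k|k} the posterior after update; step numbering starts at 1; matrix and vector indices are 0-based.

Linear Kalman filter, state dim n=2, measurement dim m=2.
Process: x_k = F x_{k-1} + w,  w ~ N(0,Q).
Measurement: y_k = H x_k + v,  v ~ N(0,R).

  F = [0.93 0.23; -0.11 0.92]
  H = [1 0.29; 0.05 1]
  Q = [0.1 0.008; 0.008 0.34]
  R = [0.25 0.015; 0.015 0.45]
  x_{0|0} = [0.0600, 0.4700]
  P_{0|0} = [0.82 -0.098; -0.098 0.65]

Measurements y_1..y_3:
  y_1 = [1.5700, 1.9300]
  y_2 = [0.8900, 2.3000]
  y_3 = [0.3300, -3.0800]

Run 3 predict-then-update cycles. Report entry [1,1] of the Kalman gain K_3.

step 1: x^-=[0.1639, 0.4258]  P^-=[0.8017 -0.0197; -0.0197 0.9199]  S=[1.1176 0.3019; 0.3019 1.3699]  K=[0.7530 -0.1510; 0.0424 0.6614]  nu=[1.2826, 1.4960]  x^+=[0.9037, 1.4697]  P^+=[0.2054 -0.0669; -0.0669 0.3016]
step 2: x^-=[1.1785, 1.2527]  P^-=[0.2650 -0.0048; -0.0048 0.6113]  S=[0.5636 0.2007; 0.2007 1.0615]  K=[0.4984 -0.0862; 0.1084 0.5552]  nu=[-0.6518, 0.9884]  x^+=[0.7684, 1.7308]  P^+=[0.1343 -0.0380; -0.0380 0.2534]
step 3: x^-=[1.1127, 1.5078]  P^-=[0.2133 0.0163; 0.0163 0.5638]  S=[0.5202 0.2057; 0.2057 1.0159]  K=[0.4442 -0.0634; 0.1368 0.5280]  nu=[-1.2200, -4.6434]  x^+=[0.8652, -1.1110]  P^+=[0.1182 -0.0278; -0.0278 0.2411]

K[1,1] = 0.5280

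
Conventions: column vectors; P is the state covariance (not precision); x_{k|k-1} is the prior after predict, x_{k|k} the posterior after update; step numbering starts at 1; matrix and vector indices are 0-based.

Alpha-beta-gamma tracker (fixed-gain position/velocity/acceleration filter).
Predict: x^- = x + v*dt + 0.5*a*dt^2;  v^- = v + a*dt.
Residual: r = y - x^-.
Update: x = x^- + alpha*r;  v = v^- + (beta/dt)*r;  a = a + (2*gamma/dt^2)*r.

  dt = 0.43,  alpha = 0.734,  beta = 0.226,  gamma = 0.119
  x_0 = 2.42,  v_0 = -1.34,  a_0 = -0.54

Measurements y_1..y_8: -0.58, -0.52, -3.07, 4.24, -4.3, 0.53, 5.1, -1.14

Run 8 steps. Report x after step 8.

step 1: x_pred=1.7939  r=-2.3739  x^+=0.0515  v^+=-2.8199  a^+=-3.5956
step 2: x_pred=-1.4935  r=0.9735  x^+=-0.7790  v^+=-3.8543  a^+=-2.3425
step 3: x_pred=-2.6529  r=-0.4171  x^+=-2.9590  v^+=-5.0808  a^+=-2.8794
step 4: x_pred=-5.4100  r=9.6500  x^+=1.6731  v^+=-1.2471  a^+=9.5419
step 5: x_pred=2.0190  r=-6.3190  x^+=-2.6192  v^+=-0.4653  a^+=1.4082
step 6: x_pred=-2.6890  r=3.2190  x^+=-0.3263  v^+=1.8321  a^+=5.5517
step 7: x_pred=0.9748  r=4.1252  x^+=4.0027  v^+=6.3875  a^+=10.8616
step 8: x_pred=7.7535  r=-8.8935  x^+=1.2257  v^+=6.3837  a^+=-0.5859

x_post = 1.2257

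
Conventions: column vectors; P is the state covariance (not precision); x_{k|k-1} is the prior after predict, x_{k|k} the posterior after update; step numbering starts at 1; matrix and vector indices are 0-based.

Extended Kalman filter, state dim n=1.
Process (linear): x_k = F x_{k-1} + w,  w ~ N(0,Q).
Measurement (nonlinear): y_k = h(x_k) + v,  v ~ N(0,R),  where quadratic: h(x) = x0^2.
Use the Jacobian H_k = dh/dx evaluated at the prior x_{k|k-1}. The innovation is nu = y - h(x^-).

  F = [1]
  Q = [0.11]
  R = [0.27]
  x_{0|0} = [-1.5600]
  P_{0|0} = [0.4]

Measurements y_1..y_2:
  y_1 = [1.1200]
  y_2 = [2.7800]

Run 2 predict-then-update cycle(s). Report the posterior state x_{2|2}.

step 1: x^-=[-1.5600]  P^-=[0.5100]  H_jac=[-3.1200]  S=[5.2345]  K=[-0.3040]  nu=[-1.3136]  x^+=[-1.1607]  P^+=[0.0263]
step 2: x^-=[-1.1607]  P^-=[0.1363]  H_jac=[-2.3214]  S=[1.0045]  K=[-0.3150]  nu=[1.4328]  x^+=[-1.6120]  P^+=[0.0366]

x_post = [-1.6120]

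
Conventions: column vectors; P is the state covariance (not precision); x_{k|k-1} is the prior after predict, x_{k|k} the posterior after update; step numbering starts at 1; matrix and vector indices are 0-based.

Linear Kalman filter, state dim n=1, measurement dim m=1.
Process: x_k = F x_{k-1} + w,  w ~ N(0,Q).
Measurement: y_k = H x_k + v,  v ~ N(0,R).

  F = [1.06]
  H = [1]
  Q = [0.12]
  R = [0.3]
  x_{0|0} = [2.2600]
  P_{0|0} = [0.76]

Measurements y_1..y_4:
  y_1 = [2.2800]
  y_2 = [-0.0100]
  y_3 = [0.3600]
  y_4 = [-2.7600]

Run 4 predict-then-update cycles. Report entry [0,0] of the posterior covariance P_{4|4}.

step 1: x^-=[2.3956]  P^-=[0.9739]  S=[1.2739]  K=[0.7645]  nu=[-0.1156]  x^+=[2.3072]  P^+=[0.2294]
step 2: x^-=[2.4457]  P^-=[0.3777]  S=[0.6777]  K=[0.5573]  nu=[-2.4557]  x^+=[1.0771]  P^+=[0.1672]
step 3: x^-=[1.1417]  P^-=[0.3079]  S=[0.6079]  K=[0.5065]  nu=[-0.7817]  x^+=[0.7458]  P^+=[0.1519]
step 4: x^-=[0.7905]  P^-=[0.2907]  S=[0.5907]  K=[0.4921]  nu=[-3.5505]  x^+=[-0.9568]  P^+=[0.1476]

P_post[0,0] = 0.1476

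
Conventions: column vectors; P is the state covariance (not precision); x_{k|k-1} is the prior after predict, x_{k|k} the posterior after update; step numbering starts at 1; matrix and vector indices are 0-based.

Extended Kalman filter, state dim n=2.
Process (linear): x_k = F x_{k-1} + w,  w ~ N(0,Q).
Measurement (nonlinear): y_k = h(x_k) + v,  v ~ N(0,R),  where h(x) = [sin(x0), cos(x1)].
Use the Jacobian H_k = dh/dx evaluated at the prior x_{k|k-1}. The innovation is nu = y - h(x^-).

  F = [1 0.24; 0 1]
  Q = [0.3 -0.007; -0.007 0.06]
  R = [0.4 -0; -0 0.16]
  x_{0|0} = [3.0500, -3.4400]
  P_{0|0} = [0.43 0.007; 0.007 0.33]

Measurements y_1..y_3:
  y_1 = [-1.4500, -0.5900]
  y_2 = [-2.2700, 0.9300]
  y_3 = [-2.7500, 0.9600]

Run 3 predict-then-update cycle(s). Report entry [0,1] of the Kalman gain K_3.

step 1: x^-=[2.2244, -3.4400]  P^-=[0.7524 0.0792; 0.0792 0.3900]  H_jac=[-0.6081 0.0000; 0.0000 -0.2940]  S=[0.6782 0.0142; 0.0142 0.1937]  K=[-0.6731 -0.0710; -0.0587 -0.5876]  nu=[-2.2439, 0.3658]  x^+=[3.7088, -3.5231]  P^+=[0.4428 0.0386; 0.0386 0.3198]
step 2: x^-=[2.8632, -3.5231]  P^-=[0.7798 0.1084; 0.1084 0.3798]  H_jac=[-0.9615 0.0000; 0.0000 -0.3724]  S=[1.1209 0.0388; 0.0388 0.2127]  K=[-0.6665 -0.0682; -0.0704 -0.6522]  nu=[-2.5448, 1.8581]  x^+=[4.4327, -4.5558]  P^+=[0.2773 0.0293; 0.0293 0.2802]
step 3: x^-=[3.3394, -4.5558]  P^-=[0.6075 0.0895; 0.0895 0.3402]  H_jac=[-0.9805 0.0000; 0.0000 -0.9878]  S=[0.9840 0.0867; 0.0867 0.4919]  K=[-0.5988 -0.0742; -0.0295 -0.6779]  nu=[-2.5535, 1.1160]  x^+=[4.7855, -5.2371]  P^+=[0.2443 0.0120; 0.0120 0.1098]

K[0,1] = -0.0742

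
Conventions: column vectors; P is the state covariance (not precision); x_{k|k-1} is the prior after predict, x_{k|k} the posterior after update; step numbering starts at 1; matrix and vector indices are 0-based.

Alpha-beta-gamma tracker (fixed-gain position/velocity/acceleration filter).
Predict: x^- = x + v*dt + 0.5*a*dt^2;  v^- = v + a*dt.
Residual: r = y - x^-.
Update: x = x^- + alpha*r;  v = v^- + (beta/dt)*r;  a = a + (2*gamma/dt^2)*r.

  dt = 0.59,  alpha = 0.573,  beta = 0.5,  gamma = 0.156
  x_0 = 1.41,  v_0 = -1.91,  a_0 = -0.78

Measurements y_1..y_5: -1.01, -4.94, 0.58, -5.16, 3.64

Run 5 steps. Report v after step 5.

step 1: x_pred=0.1473  r=-1.1573  x^+=-0.5158  v^+=-3.3510  a^+=-1.8173
step 2: x_pred=-2.8092  r=-2.1308  x^+=-4.0302  v^+=-6.2290  a^+=-3.7271
step 3: x_pred=-8.3540  r=8.9340  x^+=-3.2348  v^+=-0.8568  a^+=4.2803
step 4: x_pred=-2.9953  r=-2.1647  x^+=-4.2357  v^+=-0.1659  a^+=2.3401
step 5: x_pred=-3.9263  r=7.5663  x^+=0.4092  v^+=7.6269  a^+=9.1217

v_post = 7.6269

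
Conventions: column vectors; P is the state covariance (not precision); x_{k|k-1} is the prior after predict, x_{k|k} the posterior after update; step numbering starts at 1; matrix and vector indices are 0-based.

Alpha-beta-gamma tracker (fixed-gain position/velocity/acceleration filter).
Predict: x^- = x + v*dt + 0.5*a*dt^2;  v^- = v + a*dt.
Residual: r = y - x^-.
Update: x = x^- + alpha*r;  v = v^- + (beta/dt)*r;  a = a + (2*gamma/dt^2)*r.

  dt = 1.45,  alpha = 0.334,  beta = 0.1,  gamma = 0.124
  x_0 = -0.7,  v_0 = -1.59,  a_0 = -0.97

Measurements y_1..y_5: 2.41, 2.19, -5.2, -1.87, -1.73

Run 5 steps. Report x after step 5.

step 1: x_pred=-4.0252  r=6.4352  x^+=-1.8759  v^+=-2.5527  a^+=-0.2109
step 2: x_pred=-5.7990  r=7.9890  x^+=-3.1307  v^+=-2.3076  a^+=0.7314
step 3: x_pred=-5.7078  r=0.5078  x^+=-5.5382  v^+=-1.2120  a^+=0.7913
step 4: x_pred=-6.4638  r=4.5938  x^+=-4.9294  v^+=0.2522  a^+=1.3332
step 5: x_pred=-3.1623  r=1.4323  x^+=-2.6839  v^+=2.2840  a^+=1.5021

x_post = -2.6839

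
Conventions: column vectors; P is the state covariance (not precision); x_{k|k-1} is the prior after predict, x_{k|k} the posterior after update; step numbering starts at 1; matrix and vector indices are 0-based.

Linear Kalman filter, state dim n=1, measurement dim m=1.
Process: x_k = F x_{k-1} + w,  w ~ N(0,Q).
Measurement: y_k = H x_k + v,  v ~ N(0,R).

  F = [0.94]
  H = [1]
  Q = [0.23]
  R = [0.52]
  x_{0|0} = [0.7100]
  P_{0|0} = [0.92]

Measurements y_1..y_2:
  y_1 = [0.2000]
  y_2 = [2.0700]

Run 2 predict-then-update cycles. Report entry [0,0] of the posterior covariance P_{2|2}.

step 1: x^-=[0.6674]  P^-=[1.0429]  S=[1.5629]  K=[0.6673]  nu=[-0.4674]  x^+=[0.3555]  P^+=[0.3470]
step 2: x^-=[0.3342]  P^-=[0.5366]  S=[1.0566]  K=[0.5079]  nu=[1.7358]  x^+=[1.2157]  P^+=[0.2641]

P_post[0,0] = 0.2641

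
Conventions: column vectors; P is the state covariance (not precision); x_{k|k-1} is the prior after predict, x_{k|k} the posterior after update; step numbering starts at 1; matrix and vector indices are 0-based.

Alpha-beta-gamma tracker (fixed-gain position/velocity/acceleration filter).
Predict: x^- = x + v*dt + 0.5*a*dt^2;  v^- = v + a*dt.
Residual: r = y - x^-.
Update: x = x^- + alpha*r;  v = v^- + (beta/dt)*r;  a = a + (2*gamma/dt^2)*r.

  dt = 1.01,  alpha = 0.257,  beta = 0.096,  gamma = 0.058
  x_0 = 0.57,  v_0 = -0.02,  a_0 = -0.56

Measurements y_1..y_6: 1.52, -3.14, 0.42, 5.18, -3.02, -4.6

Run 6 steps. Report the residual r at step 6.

resid = -1.5397

step 1: x_pred=0.2642  r=1.2558  x^+=0.5869  v^+=-0.4662  a^+=-0.4172
step 2: x_pred=-0.0968  r=-3.0432  x^+=-0.8789  v^+=-1.1769  a^+=-0.7633
step 3: x_pred=-2.4568  r=2.8768  x^+=-1.7175  v^+=-1.6743  a^+=-0.4361
step 4: x_pred=-3.6310  r=8.8110  x^+=-1.3665  v^+=-1.2773  a^+=0.5658
step 5: x_pred=-2.3680  r=-0.6520  x^+=-2.5356  v^+=-0.7678  a^+=0.4917
step 6: x_pred=-3.0603  r=-1.5397  x^+=-3.4560  v^+=-0.4176  a^+=0.3166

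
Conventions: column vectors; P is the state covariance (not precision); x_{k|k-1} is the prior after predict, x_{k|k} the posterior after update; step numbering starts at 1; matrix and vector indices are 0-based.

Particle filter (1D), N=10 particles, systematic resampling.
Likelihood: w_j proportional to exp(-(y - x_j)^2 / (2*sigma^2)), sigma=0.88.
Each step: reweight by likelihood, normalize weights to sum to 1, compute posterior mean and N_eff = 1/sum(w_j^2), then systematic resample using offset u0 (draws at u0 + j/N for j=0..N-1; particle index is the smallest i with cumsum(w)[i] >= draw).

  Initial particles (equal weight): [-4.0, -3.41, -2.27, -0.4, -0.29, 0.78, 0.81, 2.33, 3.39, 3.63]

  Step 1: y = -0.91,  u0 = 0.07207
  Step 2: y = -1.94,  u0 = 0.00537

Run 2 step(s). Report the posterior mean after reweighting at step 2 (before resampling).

post_mean = -1.1153

step 1: w=[0.0009, 0.0078, 0.1343, 0.3748, 0.3459, 0.0701, 0.0656, 0.0005, 0.0000, 0.0000]  mean=-0.4765  Neff=3.4792  idx=[2, 3, 3, 3, 3, 4, 4, 4, 5, 6]
step 2: w=[0.4000, 0.0928, 0.0928, 0.0928, 0.0928, 0.0740, 0.0740, 0.0740, 0.0036, 0.0033]  mean=-1.1153  Neff=4.7422  idx=[0, 0, 0, 0, 1, 2, 3, 4, 5, 6]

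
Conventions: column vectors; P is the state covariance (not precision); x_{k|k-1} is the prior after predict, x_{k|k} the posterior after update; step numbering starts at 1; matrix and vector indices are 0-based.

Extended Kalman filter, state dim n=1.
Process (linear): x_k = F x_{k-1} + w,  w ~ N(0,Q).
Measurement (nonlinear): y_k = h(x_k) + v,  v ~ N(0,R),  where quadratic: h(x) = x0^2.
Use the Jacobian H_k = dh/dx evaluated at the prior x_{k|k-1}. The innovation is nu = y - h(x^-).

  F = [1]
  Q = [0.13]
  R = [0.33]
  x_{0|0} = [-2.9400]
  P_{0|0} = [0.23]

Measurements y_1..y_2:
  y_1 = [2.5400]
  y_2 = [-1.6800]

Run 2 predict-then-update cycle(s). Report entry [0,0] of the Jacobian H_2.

H_jac[0,0] = -3.8576

step 1: x^-=[-2.9400]  P^-=[0.3600]  H_jac=[-5.8800]  S=[12.7768]  K=[-0.1657]  nu=[-6.1036]  x^+=[-1.9288]  P^+=[0.0093]
step 2: x^-=[-1.9288]  P^-=[0.1393]  H_jac=[-3.8576]  S=[2.4029]  K=[-0.2236]  nu=[-5.4002]  x^+=[-0.7211]  P^+=[0.0191]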